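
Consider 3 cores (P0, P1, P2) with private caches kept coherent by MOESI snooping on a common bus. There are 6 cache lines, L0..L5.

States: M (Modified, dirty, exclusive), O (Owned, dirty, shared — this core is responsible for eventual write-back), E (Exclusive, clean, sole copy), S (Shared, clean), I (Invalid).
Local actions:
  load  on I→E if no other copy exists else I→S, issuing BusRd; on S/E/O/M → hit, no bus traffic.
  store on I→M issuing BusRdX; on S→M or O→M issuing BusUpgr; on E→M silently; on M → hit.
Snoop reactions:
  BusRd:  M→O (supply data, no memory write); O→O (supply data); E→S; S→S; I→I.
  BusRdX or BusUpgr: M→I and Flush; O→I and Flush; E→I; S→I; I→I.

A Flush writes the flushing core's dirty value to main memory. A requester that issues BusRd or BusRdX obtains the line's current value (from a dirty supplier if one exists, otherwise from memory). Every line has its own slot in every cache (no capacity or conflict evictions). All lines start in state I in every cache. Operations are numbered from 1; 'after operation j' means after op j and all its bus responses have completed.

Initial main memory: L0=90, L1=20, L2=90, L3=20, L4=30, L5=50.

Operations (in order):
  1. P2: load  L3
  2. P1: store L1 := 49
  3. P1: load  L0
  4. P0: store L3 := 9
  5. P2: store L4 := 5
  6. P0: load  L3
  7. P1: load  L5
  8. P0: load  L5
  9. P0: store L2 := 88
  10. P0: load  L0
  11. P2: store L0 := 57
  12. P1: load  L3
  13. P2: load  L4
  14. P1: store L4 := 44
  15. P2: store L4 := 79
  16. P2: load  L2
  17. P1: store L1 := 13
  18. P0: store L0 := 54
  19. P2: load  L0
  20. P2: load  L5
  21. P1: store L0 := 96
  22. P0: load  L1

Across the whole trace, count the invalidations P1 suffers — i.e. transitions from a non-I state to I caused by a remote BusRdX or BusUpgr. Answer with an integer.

invalidations = 2

step 1: P2: load  L3  ⟶  IIE  (L3)  txn=BusRd  M[L3]=20
step 2: P1: store L1 := 49  ⟶  IMI  (L1)  txn=BusRdX  M[L1]=20
step 3: P1: load  L0  ⟶  IEI  (L0)  txn=BusRd  M[L0]=90
step 4: P0: store L3 := 9  ⟶  MII  (L3)  txn=BusRdX  M[L3]=20
step 5: P2: store L4 := 5  ⟶  IIM  (L4)  txn=BusRdX  M[L4]=30
step 6: P0: load  L3  ⟶  MII  (L3)  txn=∅  M[L3]=20
step 7: P1: load  L5  ⟶  IEI  (L5)  txn=BusRd  M[L5]=50
step 8: P0: load  L5  ⟶  SSI  (L5)  txn=BusRd  M[L5]=50
step 9: P0: store L2 := 88  ⟶  MII  (L2)  txn=BusRdX  M[L2]=90
step 10: P0: load  L0  ⟶  SSI  (L0)  txn=BusRd  M[L0]=90
step 11: P2: store L0 := 57  ⟶  IIM  (L0)  txn=BusRdX  M[L0]=90
step 12: P1: load  L3  ⟶  OSI  (L3)  txn=BusRd  M[L3]=20
step 13: P2: load  L4  ⟶  IIM  (L4)  txn=∅  M[L4]=30
step 14: P1: store L4 := 44  ⟶  IMI  (L4)  txn=BusRdX+Flush  M[L4]=5
step 15: P2: store L4 := 79  ⟶  IIM  (L4)  txn=BusRdX+Flush  M[L4]=44
step 16: P2: load  L2  ⟶  OIS  (L2)  txn=BusRd  M[L2]=90
step 17: P1: store L1 := 13  ⟶  IMI  (L1)  txn=∅  M[L1]=20
step 18: P0: store L0 := 54  ⟶  MII  (L0)  txn=BusRdX+Flush  M[L0]=57
step 19: P2: load  L0  ⟶  OIS  (L0)  txn=BusRd  M[L0]=57
step 20: P2: load  L5  ⟶  SSS  (L5)  txn=BusRd  M[L5]=50
step 21: P1: store L0 := 96  ⟶  IMI  (L0)  txn=BusRdX+Flush  M[L0]=54
step 22: P0: load  L1  ⟶  SOI  (L1)  txn=BusRd  M[L1]=20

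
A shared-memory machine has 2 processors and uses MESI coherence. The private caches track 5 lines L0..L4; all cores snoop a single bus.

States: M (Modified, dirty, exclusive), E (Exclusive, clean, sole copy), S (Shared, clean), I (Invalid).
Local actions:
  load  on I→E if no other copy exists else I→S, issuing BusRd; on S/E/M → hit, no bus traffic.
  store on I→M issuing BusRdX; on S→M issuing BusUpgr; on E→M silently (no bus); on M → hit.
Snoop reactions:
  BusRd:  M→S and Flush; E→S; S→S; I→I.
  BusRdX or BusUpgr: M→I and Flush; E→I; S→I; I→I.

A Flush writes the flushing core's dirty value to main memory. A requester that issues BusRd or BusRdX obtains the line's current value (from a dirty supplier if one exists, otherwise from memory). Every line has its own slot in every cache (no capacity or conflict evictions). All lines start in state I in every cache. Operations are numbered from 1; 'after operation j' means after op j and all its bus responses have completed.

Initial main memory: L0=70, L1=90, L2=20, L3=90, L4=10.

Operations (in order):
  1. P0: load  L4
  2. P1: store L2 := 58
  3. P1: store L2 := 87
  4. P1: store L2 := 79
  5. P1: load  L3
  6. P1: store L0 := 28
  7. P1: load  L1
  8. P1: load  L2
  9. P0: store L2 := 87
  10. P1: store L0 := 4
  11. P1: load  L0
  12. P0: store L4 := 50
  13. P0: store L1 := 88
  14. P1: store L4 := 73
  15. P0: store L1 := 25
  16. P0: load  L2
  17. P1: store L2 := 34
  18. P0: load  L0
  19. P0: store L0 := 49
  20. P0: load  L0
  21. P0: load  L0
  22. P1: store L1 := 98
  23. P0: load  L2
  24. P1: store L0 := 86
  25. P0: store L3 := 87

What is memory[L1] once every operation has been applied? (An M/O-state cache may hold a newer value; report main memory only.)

  op1 P0: load  L4 → E/I on L4; bus BusRd; mem=10
  op2 P1: store L2 := 58 → I/M on L2; bus BusRdX; mem=20
  op3 P1: store L2 := 87 → I/M on L2; bus (none); mem=20
  op4 P1: store L2 := 79 → I/M on L2; bus (none); mem=20
  op5 P1: load  L3 → I/E on L3; bus BusRd; mem=90
  op6 P1: store L0 := 28 → I/M on L0; bus BusRdX; mem=70
  op7 P1: load  L1 → I/E on L1; bus BusRd; mem=90
  op8 P1: load  L2 → I/M on L2; bus (none); mem=20
  op9 P0: store L2 := 87 → M/I on L2; bus BusRdX Flush; mem=79
  op10 P1: store L0 := 4 → I/M on L0; bus (none); mem=70
  op11 P1: load  L0 → I/M on L0; bus (none); mem=70
  op12 P0: store L4 := 50 → M/I on L4; bus (none); mem=10
  op13 P0: store L1 := 88 → M/I on L1; bus BusRdX; mem=90
  op14 P1: store L4 := 73 → I/M on L4; bus BusRdX Flush; mem=50
  op15 P0: store L1 := 25 → M/I on L1; bus (none); mem=90
  op16 P0: load  L2 → M/I on L2; bus (none); mem=79
  op17 P1: store L2 := 34 → I/M on L2; bus BusRdX Flush; mem=87
  op18 P0: load  L0 → S/S on L0; bus BusRd Flush; mem=4
  op19 P0: store L0 := 49 → M/I on L0; bus BusUpgr; mem=4
  op20 P0: load  L0 → M/I on L0; bus (none); mem=4
  op21 P0: load  L0 → M/I on L0; bus (none); mem=4
  op22 P1: store L1 := 98 → I/M on L1; bus BusRdX Flush; mem=25
  op23 P0: load  L2 → S/S on L2; bus BusRd Flush; mem=34
  op24 P1: store L0 := 86 → I/M on L0; bus BusRdX Flush; mem=49
  op25 P0: store L3 := 87 → M/I on L3; bus BusRdX; mem=90

memory[L1] = 25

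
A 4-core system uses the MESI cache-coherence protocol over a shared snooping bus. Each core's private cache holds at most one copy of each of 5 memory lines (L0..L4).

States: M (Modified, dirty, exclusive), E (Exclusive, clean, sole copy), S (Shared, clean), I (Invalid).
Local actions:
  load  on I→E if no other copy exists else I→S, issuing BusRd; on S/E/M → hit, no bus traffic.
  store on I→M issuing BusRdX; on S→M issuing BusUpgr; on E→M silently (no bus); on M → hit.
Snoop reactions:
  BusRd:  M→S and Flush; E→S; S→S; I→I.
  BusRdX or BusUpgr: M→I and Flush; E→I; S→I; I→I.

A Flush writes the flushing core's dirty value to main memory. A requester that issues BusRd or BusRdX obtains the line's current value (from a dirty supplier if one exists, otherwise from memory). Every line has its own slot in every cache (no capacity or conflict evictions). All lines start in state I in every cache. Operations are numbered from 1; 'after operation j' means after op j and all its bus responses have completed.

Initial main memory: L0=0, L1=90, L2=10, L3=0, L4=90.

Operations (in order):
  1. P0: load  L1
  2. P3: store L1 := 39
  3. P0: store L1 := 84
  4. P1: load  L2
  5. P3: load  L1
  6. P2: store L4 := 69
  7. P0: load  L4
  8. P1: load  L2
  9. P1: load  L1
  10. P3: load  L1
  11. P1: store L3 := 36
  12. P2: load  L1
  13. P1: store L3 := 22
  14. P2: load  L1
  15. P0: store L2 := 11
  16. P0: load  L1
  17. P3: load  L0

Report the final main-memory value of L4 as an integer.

  op1 P0: load  L1 → E/I/I/I on L1; bus BusRd; mem=90
  op2 P3: store L1 := 39 → I/I/I/M on L1; bus BusRdX; mem=90
  op3 P0: store L1 := 84 → M/I/I/I on L1; bus BusRdX Flush; mem=39
  op4 P1: load  L2 → I/E/I/I on L2; bus BusRd; mem=10
  op5 P3: load  L1 → S/I/I/S on L1; bus BusRd Flush; mem=84
  op6 P2: store L4 := 69 → I/I/M/I on L4; bus BusRdX; mem=90
  op7 P0: load  L4 → S/I/S/I on L4; bus BusRd Flush; mem=69
  op8 P1: load  L2 → I/E/I/I on L2; bus (none); mem=10
  op9 P1: load  L1 → S/S/I/S on L1; bus BusRd; mem=84
  op10 P3: load  L1 → S/S/I/S on L1; bus (none); mem=84
  op11 P1: store L3 := 36 → I/M/I/I on L3; bus BusRdX; mem=0
  op12 P2: load  L1 → S/S/S/S on L1; bus BusRd; mem=84
  op13 P1: store L3 := 22 → I/M/I/I on L3; bus (none); mem=0
  op14 P2: load  L1 → S/S/S/S on L1; bus (none); mem=84
  op15 P0: store L2 := 11 → M/I/I/I on L2; bus BusRdX; mem=10
  op16 P0: load  L1 → S/S/S/S on L1; bus (none); mem=84
  op17 P3: load  L0 → I/I/I/E on L0; bus BusRd; mem=0

memory[L4] = 69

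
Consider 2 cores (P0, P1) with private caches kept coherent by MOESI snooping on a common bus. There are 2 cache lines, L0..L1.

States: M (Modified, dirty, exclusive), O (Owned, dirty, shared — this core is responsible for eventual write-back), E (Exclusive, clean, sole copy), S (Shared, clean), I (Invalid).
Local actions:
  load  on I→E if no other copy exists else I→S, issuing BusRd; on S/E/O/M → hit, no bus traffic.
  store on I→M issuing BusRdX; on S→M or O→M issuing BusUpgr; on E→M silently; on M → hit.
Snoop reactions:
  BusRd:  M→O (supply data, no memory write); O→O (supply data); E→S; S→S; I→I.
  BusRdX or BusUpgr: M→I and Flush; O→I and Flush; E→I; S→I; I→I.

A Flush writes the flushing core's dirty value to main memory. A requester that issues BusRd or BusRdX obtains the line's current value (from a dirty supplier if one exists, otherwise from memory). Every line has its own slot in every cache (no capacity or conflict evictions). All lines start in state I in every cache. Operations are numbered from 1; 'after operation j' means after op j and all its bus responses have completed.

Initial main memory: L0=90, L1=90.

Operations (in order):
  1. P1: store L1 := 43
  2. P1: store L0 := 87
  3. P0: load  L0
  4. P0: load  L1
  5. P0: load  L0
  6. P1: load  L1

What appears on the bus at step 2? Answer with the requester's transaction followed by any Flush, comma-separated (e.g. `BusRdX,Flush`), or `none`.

  op1 P1: store L1 := 43 → I/M on L1; bus BusRdX; mem=90
  op2 P1: store L0 := 87 → I/M on L0; bus BusRdX; mem=90
  op3 P0: load  L0 → S/O on L0; bus BusRd; mem=90
  op4 P0: load  L1 → S/O on L1; bus BusRd; mem=90
  op5 P0: load  L0 → S/O on L0; bus (none); mem=90
  op6 P1: load  L1 → S/O on L1; bus (none); mem=90

bus = BusRdX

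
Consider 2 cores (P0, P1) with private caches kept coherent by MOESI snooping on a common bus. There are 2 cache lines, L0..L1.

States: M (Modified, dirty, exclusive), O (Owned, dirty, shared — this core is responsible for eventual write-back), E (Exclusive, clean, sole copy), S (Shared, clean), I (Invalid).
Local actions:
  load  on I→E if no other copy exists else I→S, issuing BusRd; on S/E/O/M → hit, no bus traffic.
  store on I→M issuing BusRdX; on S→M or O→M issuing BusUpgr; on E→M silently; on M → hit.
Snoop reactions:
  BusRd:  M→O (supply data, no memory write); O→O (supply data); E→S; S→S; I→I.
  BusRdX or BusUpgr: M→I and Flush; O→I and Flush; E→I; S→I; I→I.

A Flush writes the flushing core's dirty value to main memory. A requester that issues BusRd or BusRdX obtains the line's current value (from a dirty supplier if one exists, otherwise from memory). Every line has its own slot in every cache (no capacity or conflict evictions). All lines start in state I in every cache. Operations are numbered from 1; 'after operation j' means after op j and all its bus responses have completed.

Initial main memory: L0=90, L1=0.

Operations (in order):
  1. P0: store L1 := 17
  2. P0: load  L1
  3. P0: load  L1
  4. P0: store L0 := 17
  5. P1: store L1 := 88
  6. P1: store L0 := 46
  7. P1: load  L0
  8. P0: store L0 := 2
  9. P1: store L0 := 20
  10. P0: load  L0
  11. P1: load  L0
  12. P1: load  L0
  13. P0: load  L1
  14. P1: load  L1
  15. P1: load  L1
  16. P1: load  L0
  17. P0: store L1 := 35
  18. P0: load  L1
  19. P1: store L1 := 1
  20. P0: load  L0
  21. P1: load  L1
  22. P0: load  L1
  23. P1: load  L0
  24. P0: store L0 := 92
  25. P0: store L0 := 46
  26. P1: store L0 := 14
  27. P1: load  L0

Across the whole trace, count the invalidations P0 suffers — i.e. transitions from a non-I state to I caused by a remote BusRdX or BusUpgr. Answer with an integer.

step 1: P0: store L1 := 17  ⟶  MI  (L1)  txn=BusRdX  M[L1]=0
step 2: P0: load  L1  ⟶  MI  (L1)  txn=∅  M[L1]=0
step 3: P0: load  L1  ⟶  MI  (L1)  txn=∅  M[L1]=0
step 4: P0: store L0 := 17  ⟶  MI  (L0)  txn=BusRdX  M[L0]=90
step 5: P1: store L1 := 88  ⟶  IM  (L1)  txn=BusRdX+Flush  M[L1]=17
step 6: P1: store L0 := 46  ⟶  IM  (L0)  txn=BusRdX+Flush  M[L0]=17
step 7: P1: load  L0  ⟶  IM  (L0)  txn=∅  M[L0]=17
step 8: P0: store L0 := 2  ⟶  MI  (L0)  txn=BusRdX+Flush  M[L0]=46
step 9: P1: store L0 := 20  ⟶  IM  (L0)  txn=BusRdX+Flush  M[L0]=2
step 10: P0: load  L0  ⟶  SO  (L0)  txn=BusRd  M[L0]=2
step 11: P1: load  L0  ⟶  SO  (L0)  txn=∅  M[L0]=2
step 12: P1: load  L0  ⟶  SO  (L0)  txn=∅  M[L0]=2
step 13: P0: load  L1  ⟶  SO  (L1)  txn=BusRd  M[L1]=17
step 14: P1: load  L1  ⟶  SO  (L1)  txn=∅  M[L1]=17
step 15: P1: load  L1  ⟶  SO  (L1)  txn=∅  M[L1]=17
step 16: P1: load  L0  ⟶  SO  (L0)  txn=∅  M[L0]=2
step 17: P0: store L1 := 35  ⟶  MI  (L1)  txn=BusUpgr+Flush  M[L1]=88
step 18: P0: load  L1  ⟶  MI  (L1)  txn=∅  M[L1]=88
step 19: P1: store L1 := 1  ⟶  IM  (L1)  txn=BusRdX+Flush  M[L1]=35
step 20: P0: load  L0  ⟶  SO  (L0)  txn=∅  M[L0]=2
step 21: P1: load  L1  ⟶  IM  (L1)  txn=∅  M[L1]=35
step 22: P0: load  L1  ⟶  SO  (L1)  txn=BusRd  M[L1]=35
step 23: P1: load  L0  ⟶  SO  (L0)  txn=∅  M[L0]=2
step 24: P0: store L0 := 92  ⟶  MI  (L0)  txn=BusUpgr+Flush  M[L0]=20
step 25: P0: store L0 := 46  ⟶  MI  (L0)  txn=∅  M[L0]=20
step 26: P1: store L0 := 14  ⟶  IM  (L0)  txn=BusRdX+Flush  M[L0]=46
step 27: P1: load  L0  ⟶  IM  (L0)  txn=∅  M[L0]=46

invalidations = 5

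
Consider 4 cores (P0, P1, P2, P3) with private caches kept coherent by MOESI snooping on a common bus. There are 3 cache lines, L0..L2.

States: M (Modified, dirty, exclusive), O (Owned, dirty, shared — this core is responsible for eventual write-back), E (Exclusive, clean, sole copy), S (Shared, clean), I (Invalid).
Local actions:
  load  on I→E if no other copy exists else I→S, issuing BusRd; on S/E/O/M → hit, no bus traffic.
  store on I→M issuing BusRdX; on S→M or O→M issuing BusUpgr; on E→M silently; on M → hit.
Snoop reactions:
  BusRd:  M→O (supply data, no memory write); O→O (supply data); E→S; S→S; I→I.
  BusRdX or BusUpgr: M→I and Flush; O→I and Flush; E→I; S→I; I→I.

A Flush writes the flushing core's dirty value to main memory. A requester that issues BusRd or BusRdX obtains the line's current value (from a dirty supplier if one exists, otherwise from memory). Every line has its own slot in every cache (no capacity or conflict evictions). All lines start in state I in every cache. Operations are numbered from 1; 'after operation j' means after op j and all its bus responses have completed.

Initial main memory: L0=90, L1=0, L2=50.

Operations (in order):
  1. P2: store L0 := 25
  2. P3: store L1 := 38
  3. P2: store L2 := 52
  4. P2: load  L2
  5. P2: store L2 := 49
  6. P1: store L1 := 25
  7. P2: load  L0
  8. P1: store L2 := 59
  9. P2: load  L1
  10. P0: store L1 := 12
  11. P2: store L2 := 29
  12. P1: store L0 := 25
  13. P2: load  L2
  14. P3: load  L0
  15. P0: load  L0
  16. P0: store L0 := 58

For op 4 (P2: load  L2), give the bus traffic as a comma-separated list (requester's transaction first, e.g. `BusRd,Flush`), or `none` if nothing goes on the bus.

bus = none

  op1 P2: store L0 := 25 → I/I/M/I on L0; bus BusRdX; mem=90
  op2 P3: store L1 := 38 → I/I/I/M on L1; bus BusRdX; mem=0
  op3 P2: store L2 := 52 → I/I/M/I on L2; bus BusRdX; mem=50
  op4 P2: load  L2 → I/I/M/I on L2; bus (none); mem=50
  op5 P2: store L2 := 49 → I/I/M/I on L2; bus (none); mem=50
  op6 P1: store L1 := 25 → I/M/I/I on L1; bus BusRdX Flush; mem=38
  op7 P2: load  L0 → I/I/M/I on L0; bus (none); mem=90
  op8 P1: store L2 := 59 → I/M/I/I on L2; bus BusRdX Flush; mem=49
  op9 P2: load  L1 → I/O/S/I on L1; bus BusRd; mem=38
  op10 P0: store L1 := 12 → M/I/I/I on L1; bus BusRdX Flush; mem=25
  op11 P2: store L2 := 29 → I/I/M/I on L2; bus BusRdX Flush; mem=59
  op12 P1: store L0 := 25 → I/M/I/I on L0; bus BusRdX Flush; mem=25
  op13 P2: load  L2 → I/I/M/I on L2; bus (none); mem=59
  op14 P3: load  L0 → I/O/I/S on L0; bus BusRd; mem=25
  op15 P0: load  L0 → S/O/I/S on L0; bus BusRd; mem=25
  op16 P0: store L0 := 58 → M/I/I/I on L0; bus BusUpgr Flush; mem=25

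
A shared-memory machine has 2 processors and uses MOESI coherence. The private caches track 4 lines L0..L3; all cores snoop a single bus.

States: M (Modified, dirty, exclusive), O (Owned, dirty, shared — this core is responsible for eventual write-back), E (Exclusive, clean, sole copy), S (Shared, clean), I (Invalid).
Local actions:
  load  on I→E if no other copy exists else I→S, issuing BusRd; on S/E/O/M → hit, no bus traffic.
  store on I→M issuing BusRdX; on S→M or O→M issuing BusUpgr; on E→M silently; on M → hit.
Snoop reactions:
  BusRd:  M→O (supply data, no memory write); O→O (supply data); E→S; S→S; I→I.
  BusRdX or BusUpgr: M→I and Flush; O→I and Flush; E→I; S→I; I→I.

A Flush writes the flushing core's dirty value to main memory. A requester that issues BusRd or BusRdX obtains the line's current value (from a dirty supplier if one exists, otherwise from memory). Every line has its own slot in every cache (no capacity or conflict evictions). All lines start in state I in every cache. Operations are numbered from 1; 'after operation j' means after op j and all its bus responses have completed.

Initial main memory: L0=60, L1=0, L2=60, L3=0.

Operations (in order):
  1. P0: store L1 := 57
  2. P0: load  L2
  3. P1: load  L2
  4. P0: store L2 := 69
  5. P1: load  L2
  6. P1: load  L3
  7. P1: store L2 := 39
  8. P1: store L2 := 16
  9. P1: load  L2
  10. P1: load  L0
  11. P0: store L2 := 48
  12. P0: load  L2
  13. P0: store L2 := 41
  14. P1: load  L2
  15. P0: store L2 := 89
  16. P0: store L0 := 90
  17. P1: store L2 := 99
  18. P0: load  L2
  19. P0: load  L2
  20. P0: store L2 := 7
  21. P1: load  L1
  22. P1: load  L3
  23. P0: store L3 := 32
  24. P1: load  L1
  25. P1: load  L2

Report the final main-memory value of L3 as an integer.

memory[L3] = 0

1. P0: store L1 := 57  bus=[BusRdX]  L1: P0=M P1=I  mem[L1]=0
2. P0: load  L2  bus=[BusRd]  L2: P0=E P1=I  mem[L2]=60
3. P1: load  L2  bus=[BusRd]  L2: P0=S P1=S  mem[L2]=60
4. P0: store L2 := 69  bus=[BusUpgr]  L2: P0=M P1=I  mem[L2]=60
5. P1: load  L2  bus=[BusRd]  L2: P0=O P1=S  mem[L2]=60
6. P1: load  L3  bus=[BusRd]  L3: P0=I P1=E  mem[L3]=0
7. P1: store L2 := 39  bus=[BusUpgr,Flush]  L2: P0=I P1=M  mem[L2]=69
8. P1: store L2 := 16  bus=[-]  L2: P0=I P1=M  mem[L2]=69
9. P1: load  L2  bus=[-]  L2: P0=I P1=M  mem[L2]=69
10. P1: load  L0  bus=[BusRd]  L0: P0=I P1=E  mem[L0]=60
11. P0: store L2 := 48  bus=[BusRdX,Flush]  L2: P0=M P1=I  mem[L2]=16
12. P0: load  L2  bus=[-]  L2: P0=M P1=I  mem[L2]=16
13. P0: store L2 := 41  bus=[-]  L2: P0=M P1=I  mem[L2]=16
14. P1: load  L2  bus=[BusRd]  L2: P0=O P1=S  mem[L2]=16
15. P0: store L2 := 89  bus=[BusUpgr]  L2: P0=M P1=I  mem[L2]=16
16. P0: store L0 := 90  bus=[BusRdX]  L0: P0=M P1=I  mem[L0]=60
17. P1: store L2 := 99  bus=[BusRdX,Flush]  L2: P0=I P1=M  mem[L2]=89
18. P0: load  L2  bus=[BusRd]  L2: P0=S P1=O  mem[L2]=89
19. P0: load  L2  bus=[-]  L2: P0=S P1=O  mem[L2]=89
20. P0: store L2 := 7  bus=[BusUpgr,Flush]  L2: P0=M P1=I  mem[L2]=99
21. P1: load  L1  bus=[BusRd]  L1: P0=O P1=S  mem[L1]=0
22. P1: load  L3  bus=[-]  L3: P0=I P1=E  mem[L3]=0
23. P0: store L3 := 32  bus=[BusRdX]  L3: P0=M P1=I  mem[L3]=0
24. P1: load  L1  bus=[-]  L1: P0=O P1=S  mem[L1]=0
25. P1: load  L2  bus=[BusRd]  L2: P0=O P1=S  mem[L2]=99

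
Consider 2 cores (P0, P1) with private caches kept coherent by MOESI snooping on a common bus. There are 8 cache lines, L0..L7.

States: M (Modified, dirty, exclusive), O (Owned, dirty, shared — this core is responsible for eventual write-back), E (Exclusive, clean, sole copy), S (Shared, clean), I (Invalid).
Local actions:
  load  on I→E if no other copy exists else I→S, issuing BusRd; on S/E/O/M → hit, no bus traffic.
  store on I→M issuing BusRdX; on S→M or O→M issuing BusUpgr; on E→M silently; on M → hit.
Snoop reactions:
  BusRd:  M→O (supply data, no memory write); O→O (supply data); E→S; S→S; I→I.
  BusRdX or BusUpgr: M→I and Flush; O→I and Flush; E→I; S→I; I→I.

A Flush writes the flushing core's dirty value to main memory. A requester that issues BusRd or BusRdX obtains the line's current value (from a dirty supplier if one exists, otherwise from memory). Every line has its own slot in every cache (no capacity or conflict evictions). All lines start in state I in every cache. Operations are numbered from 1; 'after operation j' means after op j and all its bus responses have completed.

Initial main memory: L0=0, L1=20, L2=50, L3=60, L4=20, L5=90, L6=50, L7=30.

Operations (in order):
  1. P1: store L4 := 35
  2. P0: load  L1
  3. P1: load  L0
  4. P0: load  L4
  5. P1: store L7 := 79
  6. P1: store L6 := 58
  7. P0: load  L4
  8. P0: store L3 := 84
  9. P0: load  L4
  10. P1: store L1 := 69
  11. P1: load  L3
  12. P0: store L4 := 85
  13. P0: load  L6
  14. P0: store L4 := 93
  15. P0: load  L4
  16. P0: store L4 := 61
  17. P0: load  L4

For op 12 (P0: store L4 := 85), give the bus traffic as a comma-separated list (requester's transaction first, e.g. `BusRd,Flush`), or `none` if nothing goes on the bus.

bus = BusUpgr,Flush

1. P1: store L4 := 35  bus=[BusRdX]  L4: P0=I P1=M  mem[L4]=20
2. P0: load  L1  bus=[BusRd]  L1: P0=E P1=I  mem[L1]=20
3. P1: load  L0  bus=[BusRd]  L0: P0=I P1=E  mem[L0]=0
4. P0: load  L4  bus=[BusRd]  L4: P0=S P1=O  mem[L4]=20
5. P1: store L7 := 79  bus=[BusRdX]  L7: P0=I P1=M  mem[L7]=30
6. P1: store L6 := 58  bus=[BusRdX]  L6: P0=I P1=M  mem[L6]=50
7. P0: load  L4  bus=[-]  L4: P0=S P1=O  mem[L4]=20
8. P0: store L3 := 84  bus=[BusRdX]  L3: P0=M P1=I  mem[L3]=60
9. P0: load  L4  bus=[-]  L4: P0=S P1=O  mem[L4]=20
10. P1: store L1 := 69  bus=[BusRdX]  L1: P0=I P1=M  mem[L1]=20
11. P1: load  L3  bus=[BusRd]  L3: P0=O P1=S  mem[L3]=60
12. P0: store L4 := 85  bus=[BusUpgr,Flush]  L4: P0=M P1=I  mem[L4]=35
13. P0: load  L6  bus=[BusRd]  L6: P0=S P1=O  mem[L6]=50
14. P0: store L4 := 93  bus=[-]  L4: P0=M P1=I  mem[L4]=35
15. P0: load  L4  bus=[-]  L4: P0=M P1=I  mem[L4]=35
16. P0: store L4 := 61  bus=[-]  L4: P0=M P1=I  mem[L4]=35
17. P0: load  L4  bus=[-]  L4: P0=M P1=I  mem[L4]=35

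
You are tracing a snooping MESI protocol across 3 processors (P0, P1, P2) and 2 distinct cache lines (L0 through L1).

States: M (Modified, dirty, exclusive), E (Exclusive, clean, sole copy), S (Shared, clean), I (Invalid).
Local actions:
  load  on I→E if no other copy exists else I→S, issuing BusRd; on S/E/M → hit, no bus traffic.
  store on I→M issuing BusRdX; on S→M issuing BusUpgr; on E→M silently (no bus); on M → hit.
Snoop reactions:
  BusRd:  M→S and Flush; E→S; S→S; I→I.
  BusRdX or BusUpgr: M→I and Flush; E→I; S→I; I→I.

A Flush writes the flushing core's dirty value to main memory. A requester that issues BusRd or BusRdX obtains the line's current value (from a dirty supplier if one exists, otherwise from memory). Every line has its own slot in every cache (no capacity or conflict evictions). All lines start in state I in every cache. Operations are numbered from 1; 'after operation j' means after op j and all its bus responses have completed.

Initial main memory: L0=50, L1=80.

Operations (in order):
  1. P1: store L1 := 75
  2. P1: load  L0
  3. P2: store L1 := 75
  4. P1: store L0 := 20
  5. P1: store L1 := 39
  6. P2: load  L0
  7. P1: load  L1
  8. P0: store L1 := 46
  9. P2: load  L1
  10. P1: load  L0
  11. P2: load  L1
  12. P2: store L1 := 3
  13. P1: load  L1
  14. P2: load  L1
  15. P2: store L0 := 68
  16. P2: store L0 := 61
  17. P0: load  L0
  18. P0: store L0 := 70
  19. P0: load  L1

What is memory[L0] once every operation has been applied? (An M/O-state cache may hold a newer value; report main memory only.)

  op1 P1: store L1 := 75 → I/M/I on L1; bus BusRdX; mem=80
  op2 P1: load  L0 → I/E/I on L0; bus BusRd; mem=50
  op3 P2: store L1 := 75 → I/I/M on L1; bus BusRdX Flush; mem=75
  op4 P1: store L0 := 20 → I/M/I on L0; bus (none); mem=50
  op5 P1: store L1 := 39 → I/M/I on L1; bus BusRdX Flush; mem=75
  op6 P2: load  L0 → I/S/S on L0; bus BusRd Flush; mem=20
  op7 P1: load  L1 → I/M/I on L1; bus (none); mem=75
  op8 P0: store L1 := 46 → M/I/I on L1; bus BusRdX Flush; mem=39
  op9 P2: load  L1 → S/I/S on L1; bus BusRd Flush; mem=46
  op10 P1: load  L0 → I/S/S on L0; bus (none); mem=20
  op11 P2: load  L1 → S/I/S on L1; bus (none); mem=46
  op12 P2: store L1 := 3 → I/I/M on L1; bus BusUpgr; mem=46
  op13 P1: load  L1 → I/S/S on L1; bus BusRd Flush; mem=3
  op14 P2: load  L1 → I/S/S on L1; bus (none); mem=3
  op15 P2: store L0 := 68 → I/I/M on L0; bus BusUpgr; mem=20
  op16 P2: store L0 := 61 → I/I/M on L0; bus (none); mem=20
  op17 P0: load  L0 → S/I/S on L0; bus BusRd Flush; mem=61
  op18 P0: store L0 := 70 → M/I/I on L0; bus BusUpgr; mem=61
  op19 P0: load  L1 → S/S/S on L1; bus BusRd; mem=3

memory[L0] = 61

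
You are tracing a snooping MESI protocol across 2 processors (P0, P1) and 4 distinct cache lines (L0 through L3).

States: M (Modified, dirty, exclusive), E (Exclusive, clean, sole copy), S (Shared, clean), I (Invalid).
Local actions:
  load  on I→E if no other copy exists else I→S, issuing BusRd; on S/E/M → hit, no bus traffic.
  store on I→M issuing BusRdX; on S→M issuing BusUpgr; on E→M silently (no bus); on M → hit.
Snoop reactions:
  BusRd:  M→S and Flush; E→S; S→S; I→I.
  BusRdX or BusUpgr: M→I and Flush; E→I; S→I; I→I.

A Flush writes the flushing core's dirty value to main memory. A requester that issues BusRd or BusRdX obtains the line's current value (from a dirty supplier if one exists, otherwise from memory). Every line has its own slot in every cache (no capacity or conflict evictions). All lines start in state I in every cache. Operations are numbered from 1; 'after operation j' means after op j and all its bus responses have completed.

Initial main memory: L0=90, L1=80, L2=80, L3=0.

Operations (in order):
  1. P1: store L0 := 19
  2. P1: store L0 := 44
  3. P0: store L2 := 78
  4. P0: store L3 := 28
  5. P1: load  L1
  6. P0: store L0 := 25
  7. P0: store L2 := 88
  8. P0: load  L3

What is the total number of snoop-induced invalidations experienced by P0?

invalidations = 0

[1] P1: store L0 := 19 | P0:I, P1:M(19) | bus: BusRdX
[2] P1: store L0 := 44 | P0:I, P1:M(44) | bus: none
[3] P0: store L2 := 78 | P0:M(78), P1:I | bus: BusRdX
[4] P0: store L3 := 28 | P0:M(28), P1:I | bus: BusRdX
[5] P1: load  L1 | P0:I, P1:E(80) | bus: BusRd
[6] P0: store L0 := 25 | P0:M(25), P1:I | bus: BusRdX,Flush
[7] P0: store L2 := 88 | P0:M(88), P1:I | bus: none
[8] P0: load  L3 | P0:M(28), P1:I | bus: none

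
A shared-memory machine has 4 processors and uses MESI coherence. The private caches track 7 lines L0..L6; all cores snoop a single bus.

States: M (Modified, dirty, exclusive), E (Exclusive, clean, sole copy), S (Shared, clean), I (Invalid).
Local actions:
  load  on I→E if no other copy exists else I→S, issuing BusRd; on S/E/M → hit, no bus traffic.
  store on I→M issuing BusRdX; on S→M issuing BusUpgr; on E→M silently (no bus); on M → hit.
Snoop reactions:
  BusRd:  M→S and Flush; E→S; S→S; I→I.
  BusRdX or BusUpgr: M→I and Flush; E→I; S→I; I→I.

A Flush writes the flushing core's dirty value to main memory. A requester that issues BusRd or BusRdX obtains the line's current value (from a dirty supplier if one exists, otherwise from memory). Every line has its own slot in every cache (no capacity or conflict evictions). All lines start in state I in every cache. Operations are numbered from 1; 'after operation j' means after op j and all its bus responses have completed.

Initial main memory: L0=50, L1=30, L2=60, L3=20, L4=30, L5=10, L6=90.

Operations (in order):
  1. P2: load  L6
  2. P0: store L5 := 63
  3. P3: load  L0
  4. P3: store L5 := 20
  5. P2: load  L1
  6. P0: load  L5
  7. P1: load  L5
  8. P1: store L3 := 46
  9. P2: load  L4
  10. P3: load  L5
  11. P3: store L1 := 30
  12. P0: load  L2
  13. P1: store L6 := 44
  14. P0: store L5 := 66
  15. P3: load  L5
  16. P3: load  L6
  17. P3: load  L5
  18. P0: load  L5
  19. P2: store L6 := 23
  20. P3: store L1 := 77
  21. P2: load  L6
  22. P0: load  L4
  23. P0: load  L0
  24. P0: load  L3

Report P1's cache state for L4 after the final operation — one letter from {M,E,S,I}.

  op1 P2: load  L6 → I/I/E/I on L6; bus BusRd; mem=90
  op2 P0: store L5 := 63 → M/I/I/I on L5; bus BusRdX; mem=10
  op3 P3: load  L0 → I/I/I/E on L0; bus BusRd; mem=50
  op4 P3: store L5 := 20 → I/I/I/M on L5; bus BusRdX Flush; mem=63
  op5 P2: load  L1 → I/I/E/I on L1; bus BusRd; mem=30
  op6 P0: load  L5 → S/I/I/S on L5; bus BusRd Flush; mem=20
  op7 P1: load  L5 → S/S/I/S on L5; bus BusRd; mem=20
  op8 P1: store L3 := 46 → I/M/I/I on L3; bus BusRdX; mem=20
  op9 P2: load  L4 → I/I/E/I on L4; bus BusRd; mem=30
  op10 P3: load  L5 → S/S/I/S on L5; bus (none); mem=20
  op11 P3: store L1 := 30 → I/I/I/M on L1; bus BusRdX; mem=30
  op12 P0: load  L2 → E/I/I/I on L2; bus BusRd; mem=60
  op13 P1: store L6 := 44 → I/M/I/I on L6; bus BusRdX; mem=90
  op14 P0: store L5 := 66 → M/I/I/I on L5; bus BusUpgr; mem=20
  op15 P3: load  L5 → S/I/I/S on L5; bus BusRd Flush; mem=66
  op16 P3: load  L6 → I/S/I/S on L6; bus BusRd Flush; mem=44
  op17 P3: load  L5 → S/I/I/S on L5; bus (none); mem=66
  op18 P0: load  L5 → S/I/I/S on L5; bus (none); mem=66
  op19 P2: store L6 := 23 → I/I/M/I on L6; bus BusRdX; mem=44
  op20 P3: store L1 := 77 → I/I/I/M on L1; bus (none); mem=30
  op21 P2: load  L6 → I/I/M/I on L6; bus (none); mem=44
  op22 P0: load  L4 → S/I/S/I on L4; bus BusRd; mem=30
  op23 P0: load  L0 → S/I/I/S on L0; bus BusRd; mem=50
  op24 P0: load  L3 → S/S/I/I on L3; bus BusRd Flush; mem=46

state = I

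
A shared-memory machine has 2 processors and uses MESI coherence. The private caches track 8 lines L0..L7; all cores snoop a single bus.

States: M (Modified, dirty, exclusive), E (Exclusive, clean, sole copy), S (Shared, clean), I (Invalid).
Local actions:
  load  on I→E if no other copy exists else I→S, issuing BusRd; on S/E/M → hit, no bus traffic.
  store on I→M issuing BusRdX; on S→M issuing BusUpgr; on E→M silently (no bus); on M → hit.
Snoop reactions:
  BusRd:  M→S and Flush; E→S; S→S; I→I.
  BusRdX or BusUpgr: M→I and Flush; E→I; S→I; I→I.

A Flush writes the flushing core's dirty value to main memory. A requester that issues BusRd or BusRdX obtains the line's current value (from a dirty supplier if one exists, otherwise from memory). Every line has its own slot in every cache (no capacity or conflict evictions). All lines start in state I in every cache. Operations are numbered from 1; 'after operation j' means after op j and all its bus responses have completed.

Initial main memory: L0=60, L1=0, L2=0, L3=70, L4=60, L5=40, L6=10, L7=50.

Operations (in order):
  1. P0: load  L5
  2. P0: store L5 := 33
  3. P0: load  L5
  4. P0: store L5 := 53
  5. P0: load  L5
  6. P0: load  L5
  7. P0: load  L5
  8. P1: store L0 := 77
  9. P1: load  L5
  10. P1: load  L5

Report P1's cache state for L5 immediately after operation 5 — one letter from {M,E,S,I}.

state = I

1. P0: load  L5  bus=[BusRd]  L5: P0=E P1=I  mem[L5]=40
2. P0: store L5 := 33  bus=[-]  L5: P0=M P1=I  mem[L5]=40
3. P0: load  L5  bus=[-]  L5: P0=M P1=I  mem[L5]=40
4. P0: store L5 := 53  bus=[-]  L5: P0=M P1=I  mem[L5]=40
5. P0: load  L5  bus=[-]  L5: P0=M P1=I  mem[L5]=40
6. P0: load  L5  bus=[-]  L5: P0=M P1=I  mem[L5]=40
7. P0: load  L5  bus=[-]  L5: P0=M P1=I  mem[L5]=40
8. P1: store L0 := 77  bus=[BusRdX]  L0: P0=I P1=M  mem[L0]=60
9. P1: load  L5  bus=[BusRd,Flush]  L5: P0=S P1=S  mem[L5]=53
10. P1: load  L5  bus=[-]  L5: P0=S P1=S  mem[L5]=53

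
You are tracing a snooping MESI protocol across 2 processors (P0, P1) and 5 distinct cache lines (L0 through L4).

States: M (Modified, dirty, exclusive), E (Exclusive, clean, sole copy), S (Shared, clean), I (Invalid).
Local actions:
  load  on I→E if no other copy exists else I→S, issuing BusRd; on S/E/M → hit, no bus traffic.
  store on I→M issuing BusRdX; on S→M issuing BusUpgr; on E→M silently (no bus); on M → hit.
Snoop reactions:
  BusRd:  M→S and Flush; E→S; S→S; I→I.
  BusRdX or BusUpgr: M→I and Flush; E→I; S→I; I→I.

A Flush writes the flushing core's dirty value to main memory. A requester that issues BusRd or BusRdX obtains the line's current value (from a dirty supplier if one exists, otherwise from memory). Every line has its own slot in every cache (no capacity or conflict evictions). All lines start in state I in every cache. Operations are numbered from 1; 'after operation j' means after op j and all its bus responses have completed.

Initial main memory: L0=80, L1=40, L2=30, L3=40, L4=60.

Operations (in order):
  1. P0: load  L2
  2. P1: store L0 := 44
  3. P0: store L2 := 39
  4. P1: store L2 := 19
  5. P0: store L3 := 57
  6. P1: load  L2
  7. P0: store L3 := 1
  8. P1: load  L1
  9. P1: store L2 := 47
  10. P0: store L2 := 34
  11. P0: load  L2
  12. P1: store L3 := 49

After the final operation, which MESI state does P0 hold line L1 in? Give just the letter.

[1] P0: load  L2 | P0:E(30), P1:I | bus: BusRd
[2] P1: store L0 := 44 | P0:I, P1:M(44) | bus: BusRdX
[3] P0: store L2 := 39 | P0:M(39), P1:I | bus: none
[4] P1: store L2 := 19 | P0:I, P1:M(19) | bus: BusRdX,Flush
[5] P0: store L3 := 57 | P0:M(57), P1:I | bus: BusRdX
[6] P1: load  L2 | P0:I, P1:M(19) | bus: none
[7] P0: store L3 := 1 | P0:M(1), P1:I | bus: none
[8] P1: load  L1 | P0:I, P1:E(40) | bus: BusRd
[9] P1: store L2 := 47 | P0:I, P1:M(47) | bus: none
[10] P0: store L2 := 34 | P0:M(34), P1:I | bus: BusRdX,Flush
[11] P0: load  L2 | P0:M(34), P1:I | bus: none
[12] P1: store L3 := 49 | P0:I, P1:M(49) | bus: BusRdX,Flush

state = I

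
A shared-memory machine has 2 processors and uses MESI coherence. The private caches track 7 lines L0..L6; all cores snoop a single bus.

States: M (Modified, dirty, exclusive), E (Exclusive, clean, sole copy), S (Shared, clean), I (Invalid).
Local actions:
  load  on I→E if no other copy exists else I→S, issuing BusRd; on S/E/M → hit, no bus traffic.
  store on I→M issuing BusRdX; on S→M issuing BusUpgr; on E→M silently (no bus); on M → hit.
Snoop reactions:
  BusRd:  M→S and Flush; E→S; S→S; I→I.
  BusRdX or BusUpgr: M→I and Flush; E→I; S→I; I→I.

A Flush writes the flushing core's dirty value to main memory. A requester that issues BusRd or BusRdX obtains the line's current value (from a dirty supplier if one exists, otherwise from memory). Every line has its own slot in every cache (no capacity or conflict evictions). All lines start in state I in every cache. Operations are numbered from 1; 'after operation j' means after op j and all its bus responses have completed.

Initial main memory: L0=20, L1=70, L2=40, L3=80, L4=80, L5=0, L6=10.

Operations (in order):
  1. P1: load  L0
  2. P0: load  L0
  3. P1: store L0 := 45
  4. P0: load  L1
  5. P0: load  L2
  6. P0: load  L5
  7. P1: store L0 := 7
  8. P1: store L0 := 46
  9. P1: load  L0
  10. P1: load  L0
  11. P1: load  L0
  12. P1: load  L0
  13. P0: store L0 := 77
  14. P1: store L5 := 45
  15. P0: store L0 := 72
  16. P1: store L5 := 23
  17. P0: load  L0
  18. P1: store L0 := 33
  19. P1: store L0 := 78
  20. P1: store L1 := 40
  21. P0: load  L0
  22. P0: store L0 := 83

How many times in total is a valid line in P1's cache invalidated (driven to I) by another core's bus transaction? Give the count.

invalidations = 2

[1] P1: load  L0 | P0:I, P1:E(20) | bus: BusRd
[2] P0: load  L0 | P0:S(20), P1:S(20) | bus: BusRd
[3] P1: store L0 := 45 | P0:I, P1:M(45) | bus: BusUpgr
[4] P0: load  L1 | P0:E(70), P1:I | bus: BusRd
[5] P0: load  L2 | P0:E(40), P1:I | bus: BusRd
[6] P0: load  L5 | P0:E(0), P1:I | bus: BusRd
[7] P1: store L0 := 7 | P0:I, P1:M(7) | bus: none
[8] P1: store L0 := 46 | P0:I, P1:M(46) | bus: none
[9] P1: load  L0 | P0:I, P1:M(46) | bus: none
[10] P1: load  L0 | P0:I, P1:M(46) | bus: none
[11] P1: load  L0 | P0:I, P1:M(46) | bus: none
[12] P1: load  L0 | P0:I, P1:M(46) | bus: none
[13] P0: store L0 := 77 | P0:M(77), P1:I | bus: BusRdX,Flush
[14] P1: store L5 := 45 | P0:I, P1:M(45) | bus: BusRdX
[15] P0: store L0 := 72 | P0:M(72), P1:I | bus: none
[16] P1: store L5 := 23 | P0:I, P1:M(23) | bus: none
[17] P0: load  L0 | P0:M(72), P1:I | bus: none
[18] P1: store L0 := 33 | P0:I, P1:M(33) | bus: BusRdX,Flush
[19] P1: store L0 := 78 | P0:I, P1:M(78) | bus: none
[20] P1: store L1 := 40 | P0:I, P1:M(40) | bus: BusRdX
[21] P0: load  L0 | P0:S(78), P1:S(78) | bus: BusRd,Flush
[22] P0: store L0 := 83 | P0:M(83), P1:I | bus: BusUpgr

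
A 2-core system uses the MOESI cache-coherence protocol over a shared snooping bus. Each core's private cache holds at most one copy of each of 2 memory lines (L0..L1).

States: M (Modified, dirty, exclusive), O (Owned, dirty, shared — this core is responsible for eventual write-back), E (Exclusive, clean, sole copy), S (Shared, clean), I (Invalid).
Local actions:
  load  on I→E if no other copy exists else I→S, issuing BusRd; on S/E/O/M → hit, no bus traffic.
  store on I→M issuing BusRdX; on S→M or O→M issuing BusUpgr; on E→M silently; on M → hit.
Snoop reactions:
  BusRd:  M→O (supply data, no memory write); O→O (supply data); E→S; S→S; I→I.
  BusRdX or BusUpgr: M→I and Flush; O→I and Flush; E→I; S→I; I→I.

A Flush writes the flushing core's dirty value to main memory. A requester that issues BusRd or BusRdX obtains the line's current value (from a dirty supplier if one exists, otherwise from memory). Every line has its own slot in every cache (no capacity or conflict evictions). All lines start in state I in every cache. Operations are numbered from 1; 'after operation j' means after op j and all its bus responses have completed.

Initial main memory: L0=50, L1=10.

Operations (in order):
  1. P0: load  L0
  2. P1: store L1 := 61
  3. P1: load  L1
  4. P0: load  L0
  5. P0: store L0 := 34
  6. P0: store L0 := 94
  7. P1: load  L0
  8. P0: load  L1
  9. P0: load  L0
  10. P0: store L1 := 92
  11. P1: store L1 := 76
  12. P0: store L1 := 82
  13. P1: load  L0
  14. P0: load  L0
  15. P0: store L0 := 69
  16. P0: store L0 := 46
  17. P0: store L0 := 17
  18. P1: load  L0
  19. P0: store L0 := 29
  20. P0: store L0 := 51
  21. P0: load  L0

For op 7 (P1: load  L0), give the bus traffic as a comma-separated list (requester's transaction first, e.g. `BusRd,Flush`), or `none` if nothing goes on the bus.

bus = BusRd

[1] P0: load  L0 | P0:E(50), P1:I | bus: BusRd
[2] P1: store L1 := 61 | P0:I, P1:M(61) | bus: BusRdX
[3] P1: load  L1 | P0:I, P1:M(61) | bus: none
[4] P0: load  L0 | P0:E(50), P1:I | bus: none
[5] P0: store L0 := 34 | P0:M(34), P1:I | bus: none
[6] P0: store L0 := 94 | P0:M(94), P1:I | bus: none
[7] P1: load  L0 | P0:O(94), P1:S(94) | bus: BusRd
[8] P0: load  L1 | P0:S(61), P1:O(61) | bus: BusRd
[9] P0: load  L0 | P0:O(94), P1:S(94) | bus: none
[10] P0: store L1 := 92 | P0:M(92), P1:I | bus: BusUpgr,Flush
[11] P1: store L1 := 76 | P0:I, P1:M(76) | bus: BusRdX,Flush
[12] P0: store L1 := 82 | P0:M(82), P1:I | bus: BusRdX,Flush
[13] P1: load  L0 | P0:O(94), P1:S(94) | bus: none
[14] P0: load  L0 | P0:O(94), P1:S(94) | bus: none
[15] P0: store L0 := 69 | P0:M(69), P1:I | bus: BusUpgr
[16] P0: store L0 := 46 | P0:M(46), P1:I | bus: none
[17] P0: store L0 := 17 | P0:M(17), P1:I | bus: none
[18] P1: load  L0 | P0:O(17), P1:S(17) | bus: BusRd
[19] P0: store L0 := 29 | P0:M(29), P1:I | bus: BusUpgr
[20] P0: store L0 := 51 | P0:M(51), P1:I | bus: none
[21] P0: load  L0 | P0:M(51), P1:I | bus: none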